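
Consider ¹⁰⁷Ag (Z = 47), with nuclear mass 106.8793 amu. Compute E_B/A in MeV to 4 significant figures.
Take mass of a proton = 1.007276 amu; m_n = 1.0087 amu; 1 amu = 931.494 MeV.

Mass of separated nucleons = 47(1.007276) + 60(1.0087) = 47.341972 + 60.5220 = 107.863972 amu
Mass defect Δm = 107.863972 − 106.8793 = 0.984672 amu
Converting to energy: 0.984672 amu × 931.494 MeV/amu = 917.216 MeV
BE/A = 917.216 MeV / 107 = 8.572 MeV/nucleon

8.572 MeV/nucleon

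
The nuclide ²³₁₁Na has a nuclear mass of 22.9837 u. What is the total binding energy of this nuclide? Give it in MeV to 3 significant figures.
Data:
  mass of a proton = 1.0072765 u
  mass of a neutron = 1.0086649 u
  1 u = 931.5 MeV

Σm = 11·m_p + 12·m_n = 11.0800415 + 12.1039788 = 23.1840203 u
Mass defect Δm = 23.1840203 − 22.9837 = 0.2003203 u
E_B = 0.2003203 × 931.5 = 186.598 MeV

187 MeV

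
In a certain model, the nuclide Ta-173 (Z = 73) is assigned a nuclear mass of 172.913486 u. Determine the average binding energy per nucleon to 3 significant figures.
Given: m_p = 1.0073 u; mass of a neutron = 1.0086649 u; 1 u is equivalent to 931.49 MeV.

Σm = 73·m_p + 100·m_n = 73.5329 + 100.8664900 = 174.3993900 u
Mass defect Δm = 174.3993900 − 172.913486 = 1.4859040 u
E_B = 1.4859040 × 931.49 = 1384.10 MeV
Per nucleon: 1384.10 / 173 = 8.001 MeV

8.00 MeV/nucleon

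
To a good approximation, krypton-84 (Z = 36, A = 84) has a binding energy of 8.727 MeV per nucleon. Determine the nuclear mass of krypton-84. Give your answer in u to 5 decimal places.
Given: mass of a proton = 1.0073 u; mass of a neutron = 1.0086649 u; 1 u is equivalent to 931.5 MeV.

Total binding energy = 84 × 8.727 = 733.068 MeV
Mass defect = 733.068 MeV / (931.5 MeV/u) = 0.7869758 u
Constituent mass = 36(1.0073) + 48(1.0086649) = 84.6787152 u
Nuclear mass = 84.6787152 − 0.7869758 = 83.8917394 u ≈ 83.89174 u (to 5 decimal places)

83.89174 u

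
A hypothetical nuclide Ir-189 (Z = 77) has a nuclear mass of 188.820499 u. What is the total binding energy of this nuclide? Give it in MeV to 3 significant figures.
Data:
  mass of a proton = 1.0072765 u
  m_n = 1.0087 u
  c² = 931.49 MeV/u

Σm = 77·m_p + 112·m_n = 77.5602905 + 112.9744 = 190.5346905 u
The mass defect is 190.5346905 − 188.820499 = 1.7141915 u.
E_B = 1.7141915 × 931.49 = 1596.75 MeV

1600 MeV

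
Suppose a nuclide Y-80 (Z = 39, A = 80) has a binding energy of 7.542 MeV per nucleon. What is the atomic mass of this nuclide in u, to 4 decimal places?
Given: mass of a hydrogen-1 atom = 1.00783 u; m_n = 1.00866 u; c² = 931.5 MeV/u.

80.0127 u

Total binding energy = 80 × 7.542 = 603.360 MeV
Mass defect = 603.360 MeV / (931.5 MeV/u) = 0.647729 u
Constituent mass = 39(1.00783) + 41(1.00866) = 80.66043 u
Atomic mass = 80.66043 − 0.647729 = 80.012701 u ≈ 80.0127 u (to 4 decimal places)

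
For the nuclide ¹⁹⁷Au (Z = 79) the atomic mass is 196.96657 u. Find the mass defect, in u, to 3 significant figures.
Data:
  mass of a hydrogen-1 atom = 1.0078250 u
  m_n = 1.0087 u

1.68 u

Total constituent mass: 79 × 1.0078250 + 118 × 1.0087 = 198.6447750 u
Mass defect Δm = 198.6447750 − 196.96657 = 1.6782050 u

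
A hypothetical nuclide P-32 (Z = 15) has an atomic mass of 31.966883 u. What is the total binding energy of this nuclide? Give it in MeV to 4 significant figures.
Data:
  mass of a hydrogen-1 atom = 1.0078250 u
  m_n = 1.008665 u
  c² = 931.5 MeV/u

277.4 MeV

The nucleus contains 15 protons and 32 − 15 = 17 neutrons.
Total constituent mass: 15 × 1.0078250 + 17 × 1.008665 = 32.2646800 u
Δm = 32.2646800 − 31.966883 = 0.2977970 u
Binding energy = Δm·c² = 0.2977970 × 931.5 MeV/u = 277.398 MeV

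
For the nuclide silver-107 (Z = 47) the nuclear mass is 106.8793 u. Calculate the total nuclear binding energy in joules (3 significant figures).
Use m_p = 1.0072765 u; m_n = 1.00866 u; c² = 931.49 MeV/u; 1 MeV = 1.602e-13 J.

1.47e-10 J

Total constituent mass: 47 × 1.0072765 + 60 × 1.00866 = 107.8615955 u
Mass defect Δm = 107.8615955 − 106.8793 = 0.9822955 u
Converting to energy: 0.9822955 u × 931.49 MeV/u = 914.998 MeV
In joules: 914.998 MeV × 1.602e-13 J/MeV = 1.4658e-10 J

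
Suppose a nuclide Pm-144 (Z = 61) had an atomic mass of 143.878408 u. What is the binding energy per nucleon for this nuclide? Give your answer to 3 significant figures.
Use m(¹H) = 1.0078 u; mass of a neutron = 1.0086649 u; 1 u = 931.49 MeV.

8.52 MeV/nucleon

Total constituent mass: 61 × 1.0078 + 83 × 1.0086649 = 145.1949867 u
The mass defect is 145.1949867 − 143.878408 = 1.3165787 u.
Converting to energy: 1.3165787 u × 931.49 MeV/u = 1226.38 MeV
Dividing by A = 144 gives 8.517 MeV per nucleon.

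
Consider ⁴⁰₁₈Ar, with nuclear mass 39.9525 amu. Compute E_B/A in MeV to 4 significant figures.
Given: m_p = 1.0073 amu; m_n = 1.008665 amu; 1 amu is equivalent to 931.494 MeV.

With 18 protons and 22 neutrons (A = 40):
Mass of separated nucleons = 18(1.0073) + 22(1.008665) = 18.1314 + 22.190630 = 40.322030 amu
Δm = 40.322030 − 39.9525 = 0.369530 amu
Converting to energy: 0.369530 amu × 931.494 MeV/amu = 344.215 MeV
Per nucleon: 344.215 / 40 = 8.605 MeV

8.605 MeV/nucleon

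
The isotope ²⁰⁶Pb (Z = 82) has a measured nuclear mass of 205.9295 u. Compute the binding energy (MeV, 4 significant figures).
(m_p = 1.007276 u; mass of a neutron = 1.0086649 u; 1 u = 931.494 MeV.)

With 82 protons and 124 neutrons (A = 206):
Σm = 82·m_p + 124·m_n = 82.596632 + 125.0744476 = 207.6710796 u
Mass defect Δm = 207.6710796 − 205.9295 = 1.7415796 u
Binding energy = Δm·c² = 1.7415796 × 931.494 MeV/u = 1622.27 MeV

1622 MeV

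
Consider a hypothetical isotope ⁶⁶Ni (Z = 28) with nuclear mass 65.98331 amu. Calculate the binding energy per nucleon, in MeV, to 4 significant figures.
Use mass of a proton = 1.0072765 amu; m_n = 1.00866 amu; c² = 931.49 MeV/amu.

Mass of separated nucleons = 28(1.0072765) + 38(1.00866) = 28.2037420 + 38.32908 = 66.5328220 amu
Mass defect Δm = 66.5328220 − 65.98331 = 0.5495120 amu
Binding energy = Δm·c² = 0.5495120 × 931.49 MeV/amu = 511.865 MeV
BE/A = 511.865 MeV / 66 = 7.756 MeV/nucleon

7.756 MeV/nucleon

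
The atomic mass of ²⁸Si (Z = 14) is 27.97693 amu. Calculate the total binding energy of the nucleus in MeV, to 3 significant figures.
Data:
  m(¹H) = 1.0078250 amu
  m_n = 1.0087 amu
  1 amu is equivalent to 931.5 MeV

237 MeV

The nucleus contains 14 protons and 28 − 14 = 14 neutrons.
Total constituent mass: 14 × 1.0078250 + 14 × 1.0087 = 28.2313500 amu
The mass defect is 28.2313500 − 27.97693 = 0.2544200 amu.
Converting to energy: 0.2544200 amu × 931.5 MeV/amu = 236.992 MeV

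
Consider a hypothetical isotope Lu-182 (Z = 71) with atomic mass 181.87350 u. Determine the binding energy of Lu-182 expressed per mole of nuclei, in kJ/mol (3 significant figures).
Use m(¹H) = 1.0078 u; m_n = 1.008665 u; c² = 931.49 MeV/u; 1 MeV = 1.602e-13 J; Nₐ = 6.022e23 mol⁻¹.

Σm = 71·m(¹H) + 111·m_n = 71.5538 + 111.961815 = 183.515615 u
Δm = 183.515615 − 181.87350 = 1.642115 u
E_B = 1.642115 × 931.49 = 1529.61 MeV
Per nucleus in joules: 1529.61 MeV × 1.602e-13 J/MeV = 2.4504e-10 J
Per mole: 2.4504e-10 J × 6.022e23 mol⁻¹ = 1.4756e+14 J/mol

1.48e+11 kJ/mol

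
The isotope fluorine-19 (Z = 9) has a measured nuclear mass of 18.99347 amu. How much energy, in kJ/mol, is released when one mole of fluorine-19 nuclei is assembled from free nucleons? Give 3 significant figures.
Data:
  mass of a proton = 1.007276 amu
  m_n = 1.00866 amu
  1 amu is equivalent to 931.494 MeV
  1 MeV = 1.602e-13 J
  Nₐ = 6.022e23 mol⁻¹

Total constituent mass: 9 × 1.007276 + 10 × 1.00866 = 19.152084 amu
Mass defect Δm = 19.152084 − 18.99347 = 0.158614 amu
Converting to energy: 0.158614 amu × 931.494 MeV/amu = 147.748 MeV
Per nucleus in joules: 147.748 MeV × 1.602e-13 J/MeV = 2.3669e-11 J
Per mole: 2.3669e-11 J × 6.022e23 mol⁻¹ = 1.4253e+13 J/mol

1.43e+10 kJ/mol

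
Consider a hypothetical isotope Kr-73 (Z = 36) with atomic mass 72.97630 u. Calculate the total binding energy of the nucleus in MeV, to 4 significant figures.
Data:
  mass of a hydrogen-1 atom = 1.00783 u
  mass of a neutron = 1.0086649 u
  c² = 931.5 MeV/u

583.3 MeV

Total constituent mass: 36 × 1.00783 + 37 × 1.0086649 = 73.6024813 u
Δm = 73.6024813 − 72.97630 = 0.6261813 u
Binding energy = Δm·c² = 0.6261813 × 931.5 MeV/u = 583.288 MeV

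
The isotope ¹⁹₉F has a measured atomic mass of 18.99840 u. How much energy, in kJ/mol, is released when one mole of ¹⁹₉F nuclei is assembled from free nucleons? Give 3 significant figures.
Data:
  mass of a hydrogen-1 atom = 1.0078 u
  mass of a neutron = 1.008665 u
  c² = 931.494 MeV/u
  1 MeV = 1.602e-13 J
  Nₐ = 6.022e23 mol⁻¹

Z = 9, so N = A − Z = 19 − 9 = 10.
Σm = 9·m(¹H) + 10·m_n = 9.0702 + 10.086650 = 19.156850 u
Mass defect Δm = 19.156850 − 18.99840 = 0.158450 u
E_B = 0.158450 × 931.494 = 147.595 MeV
Per nucleus in joules: 147.595 MeV × 1.602e-13 J/MeV = 2.3645e-11 J
Per mole: 2.3645e-11 J × 6.022e23 mol⁻¹ = 1.4239e+13 J/mol

1.42e+10 kJ/mol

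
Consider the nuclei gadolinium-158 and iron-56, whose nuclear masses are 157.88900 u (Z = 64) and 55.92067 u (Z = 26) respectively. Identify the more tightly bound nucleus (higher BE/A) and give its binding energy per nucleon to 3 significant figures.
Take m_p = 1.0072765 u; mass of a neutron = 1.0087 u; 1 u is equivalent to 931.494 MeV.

iron-56; 8.81 MeV/nucleon

gadolinium-158: Σm = 64(1.0072765) + 94(1.0087) = 159.2834960 u; Δm = 1.3944960 u; E_B = 1298.96 MeV; E_B/A = 8.221 MeV
iron-56: Σm = 26(1.0072765) + 30(1.0087) = 56.4501890 u; Δm = 0.5295190 u; E_B = 493.24 MeV; E_B/A = 8.808 MeV
iron-56 has the higher binding energy per nucleon, so it is the more tightly bound nucleus.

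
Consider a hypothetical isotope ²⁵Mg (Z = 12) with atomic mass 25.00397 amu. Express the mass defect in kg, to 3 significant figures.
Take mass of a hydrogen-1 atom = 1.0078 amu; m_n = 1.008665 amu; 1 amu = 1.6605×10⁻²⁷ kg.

Mass of separated nucleons = 12(1.0078) + 13(1.008665) = 12.0936 + 13.112645 = 25.206245 amu
Mass defect Δm = 25.206245 − 25.00397 = 0.202275 amu
In SI units: 0.202275 amu × 1.6605×10⁻²⁷ kg/amu = 3.3588e-28 kg

3.36e-28 kg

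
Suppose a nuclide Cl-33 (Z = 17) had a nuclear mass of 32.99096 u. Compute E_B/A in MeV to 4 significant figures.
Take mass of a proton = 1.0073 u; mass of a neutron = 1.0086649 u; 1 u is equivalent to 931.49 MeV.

Total constituent mass: 17 × 1.0073 + 16 × 1.0086649 = 33.2627384 u
Δm = 33.2627384 − 32.99096 = 0.2717784 u
E_B = 0.2717784 × 931.49 = 253.159 MeV
BE/A = 253.159 MeV / 33 = 7.671 MeV/nucleon

7.671 MeV/nucleon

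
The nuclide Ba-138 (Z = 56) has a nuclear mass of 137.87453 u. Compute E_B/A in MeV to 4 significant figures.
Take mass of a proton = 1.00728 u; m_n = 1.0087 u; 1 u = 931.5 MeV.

8.414 MeV/nucleon

Z = 56, so N = A − Z = 138 − 56 = 82.
Mass of separated nucleons = 56(1.00728) + 82(1.0087) = 56.40768 + 82.7134 = 139.12108 u
The mass defect is 139.12108 − 137.87453 = 1.24655 u.
E_B = 1.24655 × 931.5 = 1161.16 MeV
Per nucleon: 1161.16 / 138 = 8.414 MeV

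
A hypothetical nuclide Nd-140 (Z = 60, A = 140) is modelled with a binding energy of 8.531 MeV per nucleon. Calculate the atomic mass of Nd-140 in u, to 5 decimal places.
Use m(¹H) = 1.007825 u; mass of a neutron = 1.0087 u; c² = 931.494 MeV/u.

Total binding energy = 140 × 8.531 = 1194.340 MeV
Mass defect = 1194.340 MeV / (931.494 MeV/u) = 1.2821768 u
Constituent mass = 60(1.007825) + 80(1.0087) = 141.165500 u
Atomic mass = 141.165500 − 1.2821768 = 139.8833232 u ≈ 139.88332 u (to 5 decimal places)

139.88332 u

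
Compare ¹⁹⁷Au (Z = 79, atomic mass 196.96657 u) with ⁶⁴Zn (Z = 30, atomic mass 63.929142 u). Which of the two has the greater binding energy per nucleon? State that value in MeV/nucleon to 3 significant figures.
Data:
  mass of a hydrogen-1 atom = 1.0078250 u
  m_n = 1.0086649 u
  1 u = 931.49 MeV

⁶⁴Zn; 8.74 MeV/nucleon

¹⁹⁷Au: Σm = 79(1.0078250) + 118(1.0086649) = 198.6406332 u; Δm = 1.6740632 u; E_B = 1559.4 MeV; E_B/A = 7.916 MeV
⁶⁴Zn: Σm = 30(1.0078250) + 34(1.0086649) = 64.5293566 u; Δm = 0.6002146 u; E_B = 559.09 MeV; E_B/A = 8.736 MeV
⁶⁴Zn has the higher binding energy per nucleon, so it is the more tightly bound nucleus.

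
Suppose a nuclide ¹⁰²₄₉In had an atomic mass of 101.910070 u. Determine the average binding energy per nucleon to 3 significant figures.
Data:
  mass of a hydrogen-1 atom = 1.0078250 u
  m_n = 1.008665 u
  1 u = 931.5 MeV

8.52 MeV/nucleon

Z = 49, so N = A − Z = 102 − 49 = 53.
Σm = 49·m(¹H) + 53·m_n = 49.3834250 + 53.459245 = 102.8426700 u
Mass defect Δm = 102.8426700 − 101.910070 = 0.9326000 u
E_B = 0.9326000 × 931.5 = 868.717 MeV
Dividing by A = 102 gives 8.517 MeV per nucleon.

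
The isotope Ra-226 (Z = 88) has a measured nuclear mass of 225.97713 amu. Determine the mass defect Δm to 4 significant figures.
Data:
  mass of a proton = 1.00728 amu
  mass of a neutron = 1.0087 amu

1.864 amu

With 88 protons and 138 neutrons (A = 226):
Σm = 88·m_p + 138·m_n = 88.64064 + 139.2006 = 227.84124 amu
Δm = 227.84124 − 225.97713 = 1.86411 amu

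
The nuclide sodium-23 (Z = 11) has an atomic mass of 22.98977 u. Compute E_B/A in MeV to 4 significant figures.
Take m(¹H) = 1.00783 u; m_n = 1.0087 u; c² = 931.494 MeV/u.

Z = 11, so N = A − Z = 23 − 11 = 12.
Σm = 11·m(¹H) + 12·m_n = 11.08613 + 12.1044 = 23.19053 u
The mass defect is 23.19053 − 22.98977 = 0.20076 u.
Binding energy = Δm·c² = 0.20076 × 931.494 MeV/u = 187.007 MeV
BE/A = 187.007 MeV / 23 = 8.131 MeV/nucleon

8.131 MeV/nucleon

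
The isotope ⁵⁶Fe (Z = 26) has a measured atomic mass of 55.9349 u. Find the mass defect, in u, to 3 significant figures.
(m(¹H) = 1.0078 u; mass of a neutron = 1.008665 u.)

With 26 protons and 30 neutrons (A = 56):
Mass of separated nucleons = 26(1.0078) + 30(1.008665) = 26.2028 + 30.259950 = 56.462750 u
Δm = 56.462750 − 55.9349 = 0.527850 u

0.528 u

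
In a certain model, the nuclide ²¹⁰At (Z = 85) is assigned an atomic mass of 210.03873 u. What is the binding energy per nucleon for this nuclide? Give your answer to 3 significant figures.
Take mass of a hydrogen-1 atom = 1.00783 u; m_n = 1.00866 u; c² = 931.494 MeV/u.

7.58 MeV/nucleon

Mass of separated nucleons = 85(1.00783) + 125(1.00866) = 85.66555 + 126.08250 = 211.74805 u
Δm = 211.74805 − 210.03873 = 1.70932 u
E_B = 1.70932 × 931.494 = 1592.22 MeV
Per nucleon: 1592.22 / 210 = 7.582 MeV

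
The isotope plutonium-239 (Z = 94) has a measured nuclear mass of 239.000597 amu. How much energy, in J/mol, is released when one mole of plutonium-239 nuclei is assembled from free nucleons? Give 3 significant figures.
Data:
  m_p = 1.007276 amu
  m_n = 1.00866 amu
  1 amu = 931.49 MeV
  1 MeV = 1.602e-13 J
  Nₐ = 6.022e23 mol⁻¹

Z = 94, so N = A − Z = 239 − 94 = 145.
Mass of separated nucleons = 94(1.007276) + 145(1.00866) = 94.683944 + 146.25570 = 240.939644 amu
The mass defect is 240.939644 − 239.000597 = 1.939047 amu.
Binding energy = Δm·c² = 1.939047 × 931.49 MeV/amu = 1806.20 MeV
Per nucleus in joules: 1806.20 MeV × 1.602e-13 J/MeV = 2.8935e-10 J
Per mole: 2.8935e-10 J × 6.022e23 mol⁻¹ = 1.7425e+14 J/mol

1.74e+14 J/mol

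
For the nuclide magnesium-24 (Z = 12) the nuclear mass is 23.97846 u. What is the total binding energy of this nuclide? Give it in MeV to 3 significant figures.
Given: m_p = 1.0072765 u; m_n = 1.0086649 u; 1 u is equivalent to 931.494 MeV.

Mass of separated nucleons = 12(1.0072765) + 12(1.0086649) = 12.0873180 + 12.1039788 = 24.1912968 u
Δm = 24.1912968 − 23.97846 = 0.2128368 u
Binding energy = Δm·c² = 0.2128368 × 931.494 MeV/u = 198.256 MeV

198 MeV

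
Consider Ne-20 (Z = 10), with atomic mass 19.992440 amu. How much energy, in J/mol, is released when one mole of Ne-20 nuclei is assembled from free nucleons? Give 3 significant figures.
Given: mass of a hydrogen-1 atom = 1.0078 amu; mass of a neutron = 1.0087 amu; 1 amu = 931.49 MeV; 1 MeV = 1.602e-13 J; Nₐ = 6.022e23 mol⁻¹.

Mass of separated nucleons = 10(1.0078) + 10(1.0087) = 10.0780 + 10.0870 = 20.1650 amu
Δm = 20.1650 − 19.992440 = 0.172560 amu
Binding energy = Δm·c² = 0.172560 × 931.49 MeV/amu = 160.738 MeV
Per nucleus in joules: 160.738 MeV × 1.602e-13 J/MeV = 2.5750e-11 J
Per mole: 2.5750e-11 J × 6.022e23 mol⁻¹ = 1.5507e+13 J/mol

1.55e+13 J/mol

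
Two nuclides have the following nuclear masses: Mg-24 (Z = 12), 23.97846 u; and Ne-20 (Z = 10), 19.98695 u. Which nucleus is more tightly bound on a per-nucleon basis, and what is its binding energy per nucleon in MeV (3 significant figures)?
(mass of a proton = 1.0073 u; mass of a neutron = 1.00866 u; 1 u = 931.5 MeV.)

Mg-24: Σm = 12(1.0073) + 12(1.00866) = 24.19152 u; Δm = 0.21306 u; E_B = 198.465 MeV; E_B/A = 8.269 MeV
Ne-20: Σm = 10(1.0073) + 10(1.00866) = 20.15960 u; Δm = 0.17265 u; E_B = 160.82 MeV; E_B/A = 8.041 MeV
Mg-24 has the higher binding energy per nucleon, so it is the more tightly bound nucleus.

Mg-24; 8.27 MeV/nucleon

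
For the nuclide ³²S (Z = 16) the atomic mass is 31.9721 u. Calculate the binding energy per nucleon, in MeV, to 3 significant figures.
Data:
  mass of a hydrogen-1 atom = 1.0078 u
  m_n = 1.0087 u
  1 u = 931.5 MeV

8.50 MeV/nucleon

With 16 protons and 16 neutrons (A = 32):
Mass of separated nucleons = 16(1.0078) + 16(1.0087) = 16.1248 + 16.1392 = 32.2640 u
The mass defect is 32.2640 − 31.9721 = 0.2919 u.
Binding energy = Δm·c² = 0.2919 × 931.5 MeV/u = 271.905 MeV
Dividing by A = 32 gives 8.497 MeV per nucleon.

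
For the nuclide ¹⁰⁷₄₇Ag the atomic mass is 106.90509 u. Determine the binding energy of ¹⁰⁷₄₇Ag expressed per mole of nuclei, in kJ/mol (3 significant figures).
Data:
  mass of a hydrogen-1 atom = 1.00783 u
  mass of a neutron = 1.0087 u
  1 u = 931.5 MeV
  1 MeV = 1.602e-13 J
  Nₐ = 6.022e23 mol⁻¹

8.85e+10 kJ/mol

With 47 protons and 60 neutrons (A = 107):
Σm = 47·m(¹H) + 60·m_n = 47.36801 + 60.5220 = 107.89001 u
The mass defect is 107.89001 − 106.90509 = 0.98492 u.
Converting to energy: 0.98492 u × 931.5 MeV/u = 917.453 MeV
Per nucleus in joules: 917.453 MeV × 1.602e-13 J/MeV = 1.4698e-10 J
Per mole: 1.4698e-10 J × 6.022e23 mol⁻¹ = 8.8511e+13 J/mol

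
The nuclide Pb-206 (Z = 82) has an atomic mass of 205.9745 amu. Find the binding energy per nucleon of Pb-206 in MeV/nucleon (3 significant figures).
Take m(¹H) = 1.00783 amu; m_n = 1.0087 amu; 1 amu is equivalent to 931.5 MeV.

7.90 MeV/nucleon

Σm = 82·m(¹H) + 124·m_n = 82.64206 + 125.0788 = 207.72086 amu
Δm = 207.72086 − 205.9745 = 1.74636 amu
E_B = 1.74636 × 931.5 = 1626.73 MeV
BE/A = 1626.73 MeV / 206 = 7.897 MeV/nucleon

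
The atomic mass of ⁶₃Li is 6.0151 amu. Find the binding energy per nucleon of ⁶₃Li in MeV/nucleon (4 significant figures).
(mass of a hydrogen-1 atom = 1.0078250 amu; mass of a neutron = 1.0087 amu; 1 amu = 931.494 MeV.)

Σm = 3·m(¹H) + 3·m_n = 3.0234750 + 3.0261 = 6.0495750 amu
The mass defect is 6.0495750 − 6.0151 = 0.0344750 amu.
Binding energy = Δm·c² = 0.0344750 × 931.494 MeV/amu = 32.1133 MeV
Per nucleon: 32.1133 / 6 = 5.352 MeV

5.352 MeV/nucleon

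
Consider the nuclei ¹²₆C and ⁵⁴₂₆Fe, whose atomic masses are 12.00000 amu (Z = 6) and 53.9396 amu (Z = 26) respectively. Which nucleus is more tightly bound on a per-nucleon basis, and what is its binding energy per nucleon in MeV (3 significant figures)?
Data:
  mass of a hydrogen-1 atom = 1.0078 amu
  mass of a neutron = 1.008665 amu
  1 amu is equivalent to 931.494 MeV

¹²₆C: Σm = 6(1.0078) + 6(1.008665) = 12.098790 amu; Δm = 0.098790 amu; E_B = 92.022 MeV; E_B/A = 7.669 MeV
⁵⁴₂₆Fe: Σm = 26(1.0078) + 28(1.008665) = 54.445420 amu; Δm = 0.505820 amu; E_B = 471.17 MeV; E_B/A = 8.725 MeV
⁵⁴₂₆Fe has the higher binding energy per nucleon, so it is the more tightly bound nucleus.

⁵⁴₂₆Fe; 8.73 MeV/nucleon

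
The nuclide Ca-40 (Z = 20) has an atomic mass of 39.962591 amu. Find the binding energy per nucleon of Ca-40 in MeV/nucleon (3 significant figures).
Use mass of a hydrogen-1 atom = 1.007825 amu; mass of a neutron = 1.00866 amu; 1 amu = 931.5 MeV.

8.55 MeV/nucleon

With 20 protons and 20 neutrons (A = 40):
Total constituent mass: 20 × 1.007825 + 20 × 1.00866 = 40.329700 amu
The mass defect is 40.329700 − 39.962591 = 0.367109 amu.
E_B = 0.367109 × 931.5 = 341.962 MeV
BE/A = 341.962 MeV / 40 = 8.549 MeV/nucleon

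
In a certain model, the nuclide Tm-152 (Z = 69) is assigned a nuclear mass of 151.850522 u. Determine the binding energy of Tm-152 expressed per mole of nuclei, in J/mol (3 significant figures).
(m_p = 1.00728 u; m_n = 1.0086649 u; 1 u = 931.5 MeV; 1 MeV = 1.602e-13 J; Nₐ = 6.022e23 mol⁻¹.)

1.23e+14 J/mol

The nucleus contains 69 protons and 152 − 69 = 83 neutrons.
Σm = 69·m_p + 83·m_n = 69.50232 + 83.7191867 = 153.2215067 u
The mass defect is 153.2215067 − 151.850522 = 1.3709847 u.
Binding energy = Δm·c² = 1.3709847 × 931.5 MeV/u = 1277.07 MeV
Per nucleus in joules: 1277.07 MeV × 1.602e-13 J/MeV = 2.0459e-10 J
Per mole: 2.0459e-10 J × 6.022e23 mol⁻¹ = 1.2320e+14 J/mol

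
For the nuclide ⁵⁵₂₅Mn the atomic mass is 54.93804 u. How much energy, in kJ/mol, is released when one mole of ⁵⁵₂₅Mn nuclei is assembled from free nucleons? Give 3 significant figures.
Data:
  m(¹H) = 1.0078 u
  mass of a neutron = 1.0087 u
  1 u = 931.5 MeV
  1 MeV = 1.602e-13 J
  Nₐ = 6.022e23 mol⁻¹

4.65e+10 kJ/mol

With 25 protons and 30 neutrons (A = 55):
Total constituent mass: 25 × 1.0078 + 30 × 1.0087 = 55.4560 u
Δm = 55.4560 − 54.93804 = 0.51796 u
E_B = 0.51796 × 931.5 = 482.480 MeV
Per nucleus in joules: 482.480 MeV × 1.602e-13 J/MeV = 7.7293e-11 J
Per mole: 7.7293e-11 J × 6.022e23 mol⁻¹ = 4.6546e+13 J/mol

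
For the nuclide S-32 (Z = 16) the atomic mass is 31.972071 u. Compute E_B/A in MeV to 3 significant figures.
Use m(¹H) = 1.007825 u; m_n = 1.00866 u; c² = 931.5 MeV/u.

8.49 MeV/nucleon

The nucleus contains 16 protons and 32 − 16 = 16 neutrons.
Mass of separated nucleons = 16(1.007825) + 16(1.00866) = 16.125200 + 16.13856 = 32.263760 u
Δm = 32.263760 − 31.972071 = 0.291689 u
Converting to energy: 0.291689 u × 931.5 MeV/u = 271.708 MeV
BE/A = 271.708 MeV / 32 = 8.491 MeV/nucleon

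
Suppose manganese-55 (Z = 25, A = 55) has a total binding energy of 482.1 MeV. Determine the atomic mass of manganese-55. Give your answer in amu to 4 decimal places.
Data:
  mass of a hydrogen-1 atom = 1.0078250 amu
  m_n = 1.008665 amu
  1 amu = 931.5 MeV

Mass defect = 482.1 MeV / (931.5 MeV/amu) = 0.517552 amu
Constituent mass = 25(1.0078250) + 30(1.008665) = 55.4555750 amu
Atomic mass = 55.4555750 − 0.517552 = 54.9380230 amu ≈ 54.9380 amu (to 4 decimal places)

54.9380 amu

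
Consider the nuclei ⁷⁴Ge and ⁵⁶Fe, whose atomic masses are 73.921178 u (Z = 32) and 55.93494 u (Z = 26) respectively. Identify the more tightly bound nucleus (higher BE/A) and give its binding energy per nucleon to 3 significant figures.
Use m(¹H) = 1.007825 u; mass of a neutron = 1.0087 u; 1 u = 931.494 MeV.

⁷⁴Ge: Σm = 32(1.007825) + 42(1.0087) = 74.615800 u; Δm = 0.694622 u; E_B = 647.04 MeV; E_B/A = 8.744 MeV
⁵⁶Fe: Σm = 26(1.007825) + 30(1.0087) = 56.464450 u; Δm = 0.529510 u; E_B = 493.24 MeV; E_B/A = 8.808 MeV
⁵⁶Fe has the higher binding energy per nucleon, so it is the more tightly bound nucleus.

⁵⁶Fe; 8.81 MeV/nucleon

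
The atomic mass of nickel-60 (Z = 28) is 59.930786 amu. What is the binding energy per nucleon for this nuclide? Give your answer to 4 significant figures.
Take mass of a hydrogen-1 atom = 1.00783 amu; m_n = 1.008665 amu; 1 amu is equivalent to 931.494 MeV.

The nucleus contains 28 protons and 60 − 28 = 32 neutrons.
Mass of separated nucleons = 28(1.00783) + 32(1.008665) = 28.21924 + 32.277280 = 60.496520 amu
Δm = 60.496520 − 59.930786 = 0.565734 amu
Binding energy = Δm·c² = 0.565734 × 931.494 MeV/amu = 526.978 MeV
Dividing by A = 60 gives 8.783 MeV per nucleon.

8.783 MeV/nucleon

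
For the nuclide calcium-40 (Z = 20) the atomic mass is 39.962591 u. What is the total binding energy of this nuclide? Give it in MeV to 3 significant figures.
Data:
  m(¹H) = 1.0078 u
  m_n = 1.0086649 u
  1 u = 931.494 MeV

342 MeV

With 20 protons and 20 neutrons (A = 40):
Mass of separated nucleons = 20(1.0078) + 20(1.0086649) = 20.1560 + 20.1732980 = 40.3292980 u
Δm = 40.3292980 − 39.962591 = 0.3667070 u
Converting to energy: 0.3667070 u × 931.494 MeV/u = 341.585 MeV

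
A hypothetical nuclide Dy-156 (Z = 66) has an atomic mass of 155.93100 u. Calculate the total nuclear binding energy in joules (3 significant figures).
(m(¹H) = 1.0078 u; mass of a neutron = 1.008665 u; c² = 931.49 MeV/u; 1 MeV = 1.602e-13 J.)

2.03e-10 J

With 66 protons and 90 neutrons (A = 156):
Mass of separated nucleons = 66(1.0078) + 90(1.008665) = 66.5148 + 90.779850 = 157.294650 u
The mass defect is 157.294650 − 155.93100 = 1.363650 u.
Converting to energy: 1.363650 u × 931.49 MeV/u = 1270.23 MeV
In joules: 1270.23 MeV × 1.602e-13 J/MeV = 2.0349e-10 J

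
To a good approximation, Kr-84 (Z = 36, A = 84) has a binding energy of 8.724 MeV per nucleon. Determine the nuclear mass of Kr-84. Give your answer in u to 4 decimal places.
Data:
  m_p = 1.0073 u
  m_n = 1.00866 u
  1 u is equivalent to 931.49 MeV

Total binding energy = 84 × 8.724 = 732.816 MeV
Mass defect = 732.816 MeV / (931.49 MeV/u) = 0.786714 u
Constituent mass = 36(1.0073) + 48(1.00866) = 84.67848 u
Nuclear mass = 84.67848 − 0.786714 = 83.891766 u ≈ 83.8918 u (to 4 decimal places)

83.8918 u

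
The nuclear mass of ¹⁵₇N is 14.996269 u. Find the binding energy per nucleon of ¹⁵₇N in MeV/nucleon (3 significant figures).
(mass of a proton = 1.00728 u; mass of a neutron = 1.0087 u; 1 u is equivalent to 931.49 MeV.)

The nucleus contains 7 protons and 15 − 7 = 8 neutrons.
Mass of separated nucleons = 7(1.00728) + 8(1.0087) = 7.05096 + 8.0696 = 15.12056 u
The mass defect is 15.12056 − 14.996269 = 0.124291 u.
Converting to energy: 0.124291 u × 931.49 MeV/u = 115.776 MeV
BE/A = 115.776 MeV / 15 = 7.718 MeV/nucleon

7.72 MeV/nucleon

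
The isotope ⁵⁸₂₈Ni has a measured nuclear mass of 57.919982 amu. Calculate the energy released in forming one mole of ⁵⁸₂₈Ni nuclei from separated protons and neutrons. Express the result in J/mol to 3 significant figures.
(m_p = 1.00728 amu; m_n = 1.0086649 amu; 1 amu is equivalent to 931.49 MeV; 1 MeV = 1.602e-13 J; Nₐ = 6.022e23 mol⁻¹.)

Z = 28, so N = A − Z = 58 − 28 = 30.
Mass of separated nucleons = 28(1.00728) + 30(1.0086649) = 28.20384 + 30.2599470 = 58.4637870 amu
Δm = 58.4637870 − 57.919982 = 0.5438050 amu
E_B = 0.5438050 × 931.49 = 506.549 MeV
Per nucleus in joules: 506.549 MeV × 1.602e-13 J/MeV = 8.1149e-11 J
Per mole: 8.1149e-11 J × 6.022e23 mol⁻¹ = 4.8868e+13 J/mol

4.89e+13 J/mol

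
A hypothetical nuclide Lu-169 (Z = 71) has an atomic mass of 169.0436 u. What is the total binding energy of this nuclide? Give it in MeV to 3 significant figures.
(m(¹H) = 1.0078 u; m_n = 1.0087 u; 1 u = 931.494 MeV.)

1270 MeV

Mass of separated nucleons = 71(1.0078) + 98(1.0087) = 71.5538 + 98.8526 = 170.4064 u
The mass defect is 170.4064 − 169.0436 = 1.3628 u.
Binding energy = Δm·c² = 1.3628 × 931.494 MeV/u = 1269.44 MeV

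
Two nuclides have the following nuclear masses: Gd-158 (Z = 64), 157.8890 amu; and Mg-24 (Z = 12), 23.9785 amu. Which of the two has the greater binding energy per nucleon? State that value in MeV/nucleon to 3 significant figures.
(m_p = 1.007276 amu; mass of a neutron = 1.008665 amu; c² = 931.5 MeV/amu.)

Mg-24; 8.26 MeV/nucleon

Gd-158: Σm = 64(1.007276) + 94(1.008665) = 159.280174 amu; Δm = 1.391174 amu; E_B = 1295.9 MeV; E_B/A = 8.202 MeV
Mg-24: Σm = 12(1.007276) + 12(1.008665) = 24.191292 amu; Δm = 0.212792 amu; E_B = 198.22 MeV; E_B/A = 8.259 MeV
Mg-24 has the higher binding energy per nucleon, so it is the more tightly bound nucleus.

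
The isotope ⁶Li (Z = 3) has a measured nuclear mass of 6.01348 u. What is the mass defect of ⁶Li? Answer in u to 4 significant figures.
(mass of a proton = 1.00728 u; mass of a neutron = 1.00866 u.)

The nucleus contains 3 protons and 6 − 3 = 3 neutrons.
Total constituent mass: 3 × 1.00728 + 3 × 1.00866 = 6.04782 u
Mass defect Δm = 6.04782 − 6.01348 = 0.03434 u

0.03434 u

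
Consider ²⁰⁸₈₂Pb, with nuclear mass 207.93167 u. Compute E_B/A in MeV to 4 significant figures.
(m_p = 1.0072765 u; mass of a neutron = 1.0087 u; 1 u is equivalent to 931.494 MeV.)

7.887 MeV/nucleon

Σm = 82·m_p + 126·m_n = 82.5966730 + 127.0962 = 209.6928730 u
Mass defect Δm = 209.6928730 − 207.93167 = 1.7612030 u
Converting to energy: 1.7612030 u × 931.494 MeV/u = 1640.55 MeV
Per nucleon: 1640.55 / 208 = 7.887 MeV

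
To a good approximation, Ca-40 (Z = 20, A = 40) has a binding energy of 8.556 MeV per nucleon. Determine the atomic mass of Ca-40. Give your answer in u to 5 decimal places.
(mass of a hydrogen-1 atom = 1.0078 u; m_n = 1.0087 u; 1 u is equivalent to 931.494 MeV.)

39.96259 u

Total binding energy = 40 × 8.556 = 342.240 MeV
Mass defect = 342.240 MeV / (931.494 MeV/u) = 0.3674098 u
Constituent mass = 20(1.0078) + 20(1.0087) = 40.3300 u
Atomic mass = 40.3300 − 0.3674098 = 39.9625902 u ≈ 39.96259 u (to 5 decimal places)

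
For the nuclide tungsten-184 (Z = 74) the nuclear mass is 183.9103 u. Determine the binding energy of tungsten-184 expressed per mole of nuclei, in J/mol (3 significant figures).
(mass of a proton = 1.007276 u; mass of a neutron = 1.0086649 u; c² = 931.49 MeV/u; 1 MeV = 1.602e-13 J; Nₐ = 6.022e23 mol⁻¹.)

Σm = 74·m_p + 110·m_n = 74.538424 + 110.9531390 = 185.4915630 u
Mass defect Δm = 185.4915630 − 183.9103 = 1.5812630 u
Converting to energy: 1.5812630 u × 931.49 MeV/u = 1472.93 MeV
Per nucleus in joules: 1472.93 MeV × 1.602e-13 J/MeV = 2.3596e-10 J
Per mole: 2.3596e-10 J × 6.022e23 mol⁻¹ = 1.4210e+14 J/mol

1.42e+14 J/mol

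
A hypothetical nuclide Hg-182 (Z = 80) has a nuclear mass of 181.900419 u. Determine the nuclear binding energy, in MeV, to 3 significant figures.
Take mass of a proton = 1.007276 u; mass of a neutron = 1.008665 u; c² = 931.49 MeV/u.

With 80 protons and 102 neutrons (A = 182):
Mass of separated nucleons = 80(1.007276) + 102(1.008665) = 80.582080 + 102.883830 = 183.465910 u
Mass defect Δm = 183.465910 − 181.900419 = 1.565491 u
E_B = 1.565491 × 931.49 = 1458.24 MeV

1460 MeV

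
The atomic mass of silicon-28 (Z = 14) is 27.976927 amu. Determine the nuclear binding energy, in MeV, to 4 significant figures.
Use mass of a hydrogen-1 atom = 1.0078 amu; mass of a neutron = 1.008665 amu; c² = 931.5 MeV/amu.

Mass of separated nucleons = 14(1.0078) + 14(1.008665) = 14.1092 + 14.121310 = 28.230510 amu
Δm = 28.230510 − 27.976927 = 0.253583 amu
Binding energy = Δm·c² = 0.253583 × 931.5 MeV/amu = 236.213 MeV

236.2 MeV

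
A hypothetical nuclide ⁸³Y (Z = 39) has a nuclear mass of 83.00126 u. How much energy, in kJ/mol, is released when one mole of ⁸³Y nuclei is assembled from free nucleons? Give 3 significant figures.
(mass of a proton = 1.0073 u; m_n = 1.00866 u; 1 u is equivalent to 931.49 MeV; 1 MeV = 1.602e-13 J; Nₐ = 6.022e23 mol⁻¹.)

The nucleus contains 39 protons and 83 − 39 = 44 neutrons.
Mass of separated nucleons = 39(1.0073) + 44(1.00866) = 39.2847 + 44.38104 = 83.66574 u
The mass defect is 83.66574 − 83.00126 = 0.66448 u.
Converting to energy: 0.66448 u × 931.49 MeV/u = 618.956 MeV
Per nucleus in joules: 618.956 MeV × 1.602e-13 J/MeV = 9.9157e-11 J
Per mole: 9.9157e-11 J × 6.022e23 mol⁻¹ = 5.9712e+13 J/mol

5.97e+10 kJ/mol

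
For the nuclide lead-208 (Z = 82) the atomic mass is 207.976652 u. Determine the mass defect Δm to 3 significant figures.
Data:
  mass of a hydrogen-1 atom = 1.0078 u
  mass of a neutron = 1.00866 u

Mass of separated nucleons = 82(1.0078) + 126(1.00866) = 82.6396 + 127.09116 = 209.73076 u
Mass defect Δm = 209.73076 − 207.976652 = 1.754108 u

1.75 u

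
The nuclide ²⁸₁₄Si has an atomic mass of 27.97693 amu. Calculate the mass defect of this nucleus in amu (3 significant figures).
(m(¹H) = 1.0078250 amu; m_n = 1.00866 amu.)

Z = 14, so N = A − Z = 28 − 14 = 14.
Σm = 14·m(¹H) + 14·m_n = 14.1095500 + 14.12124 = 28.2307900 amu
Mass defect Δm = 28.2307900 − 27.97693 = 0.2538600 amu

0.254 amu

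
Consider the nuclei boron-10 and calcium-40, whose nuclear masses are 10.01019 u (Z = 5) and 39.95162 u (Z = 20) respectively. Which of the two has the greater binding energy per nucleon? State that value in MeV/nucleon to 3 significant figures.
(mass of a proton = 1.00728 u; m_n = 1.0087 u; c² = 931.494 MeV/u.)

boron-10: Σm = 5(1.00728) + 5(1.0087) = 10.07990 u; Δm = 0.06971 u; E_B = 64.934 MeV; E_B/A = 6.493 MeV
calcium-40: Σm = 20(1.00728) + 20(1.0087) = 40.31960 u; Δm = 0.36798 u; E_B = 342.77 MeV; E_B/A = 8.569 MeV
calcium-40 has the higher binding energy per nucleon, so it is the more tightly bound nucleus.

calcium-40; 8.57 MeV/nucleon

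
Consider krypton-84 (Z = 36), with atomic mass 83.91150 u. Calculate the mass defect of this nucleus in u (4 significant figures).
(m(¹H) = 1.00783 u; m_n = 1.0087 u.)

Z = 36, so N = A − Z = 84 − 36 = 48.
Mass of separated nucleons = 36(1.00783) + 48(1.0087) = 36.28188 + 48.4176 = 84.69948 u
Δm = 84.69948 − 83.91150 = 0.78798 u

0.7880 u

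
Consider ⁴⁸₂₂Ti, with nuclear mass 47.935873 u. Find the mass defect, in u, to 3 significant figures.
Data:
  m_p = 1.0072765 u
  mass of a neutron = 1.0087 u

Z = 22, so N = A − Z = 48 − 22 = 26.
Σm = 22·m_p + 26·m_n = 22.1600830 + 26.2262 = 48.3862830 u
Δm = 48.3862830 − 47.935873 = 0.4504100 u

0.450 u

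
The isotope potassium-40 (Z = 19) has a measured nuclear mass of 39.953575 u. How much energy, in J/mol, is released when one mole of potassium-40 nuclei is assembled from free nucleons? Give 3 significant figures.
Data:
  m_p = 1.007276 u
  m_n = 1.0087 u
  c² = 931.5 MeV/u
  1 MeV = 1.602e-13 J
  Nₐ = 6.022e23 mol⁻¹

The nucleus contains 19 protons and 40 − 19 = 21 neutrons.
Mass of separated nucleons = 19(1.007276) + 21(1.0087) = 19.138244 + 21.1827 = 40.320944 u
Mass defect Δm = 40.320944 − 39.953575 = 0.367369 u
E_B = 0.367369 × 931.5 = 342.204 MeV
Per nucleus in joules: 342.204 MeV × 1.602e-13 J/MeV = 5.4821e-11 J
Per mole: 5.4821e-11 J × 6.022e23 mol⁻¹ = 3.3013e+13 J/mol

3.30e+13 J/mol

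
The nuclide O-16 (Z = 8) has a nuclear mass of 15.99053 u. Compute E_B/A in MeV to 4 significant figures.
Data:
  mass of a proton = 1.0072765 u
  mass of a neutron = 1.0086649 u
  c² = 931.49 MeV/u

Z = 8, so N = A − Z = 16 − 8 = 8.
Σm = 8·m_p + 8·m_n = 8.0582120 + 8.0693192 = 16.1275312 u
The mass defect is 16.1275312 − 15.99053 = 0.1370012 u.
Converting to energy: 0.1370012 u × 931.49 MeV/u = 127.615 MeV
Dividing by A = 16 gives 7.976 MeV per nucleon.

7.976 MeV/nucleon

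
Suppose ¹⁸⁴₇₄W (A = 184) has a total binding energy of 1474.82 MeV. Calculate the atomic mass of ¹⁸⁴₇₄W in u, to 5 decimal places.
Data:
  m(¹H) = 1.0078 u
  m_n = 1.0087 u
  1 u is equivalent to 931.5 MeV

Mass defect = 1474.82 MeV / (931.5 MeV/u) = 1.5832743 u
Constituent mass = 74(1.0078) + 110(1.0087) = 185.5342 u
Atomic mass = 185.5342 − 1.5832743 = 183.9509257 u ≈ 183.95093 u (to 5 decimal places)

183.95093 u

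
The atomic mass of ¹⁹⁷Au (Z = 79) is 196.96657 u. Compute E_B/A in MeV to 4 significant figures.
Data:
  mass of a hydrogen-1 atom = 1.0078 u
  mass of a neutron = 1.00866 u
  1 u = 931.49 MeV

7.904 MeV/nucleon

The nucleus contains 79 protons and 197 − 79 = 118 neutrons.
Σm = 79·m(¹H) + 118·m_n = 79.6162 + 119.02188 = 198.63808 u
Mass defect Δm = 198.63808 − 196.96657 = 1.67151 u
Binding energy = Δm·c² = 1.67151 × 931.49 MeV/u = 1556.99 MeV
Dividing by A = 197 gives 7.904 MeV per nucleon.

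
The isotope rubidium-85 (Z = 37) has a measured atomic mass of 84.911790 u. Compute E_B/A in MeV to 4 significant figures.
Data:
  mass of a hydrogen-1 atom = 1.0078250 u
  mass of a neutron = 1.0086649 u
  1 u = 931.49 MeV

8.697 MeV/nucleon

With 37 protons and 48 neutrons (A = 85):
Total constituent mass: 37 × 1.0078250 + 48 × 1.0086649 = 85.7054402 u
Mass defect Δm = 85.7054402 − 84.911790 = 0.7936502 u
Converting to energy: 0.7936502 u × 931.49 MeV/u = 739.277 MeV
Per nucleon: 739.277 / 85 = 8.697 MeV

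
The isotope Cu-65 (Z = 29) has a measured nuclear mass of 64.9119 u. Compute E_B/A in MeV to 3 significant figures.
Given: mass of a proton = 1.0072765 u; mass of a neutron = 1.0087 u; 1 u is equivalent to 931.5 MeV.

8.77 MeV/nucleon

Total constituent mass: 29 × 1.0072765 + 36 × 1.0087 = 65.5242185 u
Δm = 65.5242185 − 64.9119 = 0.6123185 u
E_B = 0.6123185 × 931.5 = 570.3747 MeV
Per nucleon: 570.3747 / 65 = 8.774995 MeV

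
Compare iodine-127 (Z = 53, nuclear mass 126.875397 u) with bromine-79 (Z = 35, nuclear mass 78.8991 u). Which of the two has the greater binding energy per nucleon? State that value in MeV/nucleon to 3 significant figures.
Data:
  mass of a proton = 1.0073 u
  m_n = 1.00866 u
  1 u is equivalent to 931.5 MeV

bromine-79; 8.70 MeV/nucleon

iodine-127: Σm = 53(1.0073) + 74(1.00866) = 128.02774 u; Δm = 1.152343 u; E_B = 1073.4 MeV; E_B/A = 8.452 MeV
bromine-79: Σm = 35(1.0073) + 44(1.00866) = 79.63654 u; Δm = 0.73744 u; E_B = 686.93 MeV; E_B/A = 8.695 MeV
bromine-79 has the higher binding energy per nucleon, so it is the more tightly bound nucleus.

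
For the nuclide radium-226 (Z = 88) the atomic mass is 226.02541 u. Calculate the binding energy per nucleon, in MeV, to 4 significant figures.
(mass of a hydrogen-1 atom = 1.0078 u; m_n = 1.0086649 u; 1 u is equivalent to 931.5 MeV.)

7.653 MeV/nucleon

Mass of separated nucleons = 88(1.0078) + 138(1.0086649) = 88.6864 + 139.1957562 = 227.8821562 u
Mass defect Δm = 227.8821562 − 226.02541 = 1.8567462 u
Converting to energy: 1.8567462 u × 931.5 MeV/u = 1729.56 MeV
Per nucleon: 1729.56 / 226 = 7.653 MeV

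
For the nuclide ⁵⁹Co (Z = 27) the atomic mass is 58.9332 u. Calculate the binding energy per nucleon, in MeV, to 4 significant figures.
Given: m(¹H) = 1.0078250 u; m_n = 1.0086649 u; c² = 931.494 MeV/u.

Mass of separated nucleons = 27(1.0078250) + 32(1.0086649) = 27.2112750 + 32.2772768 = 59.4885518 u
Δm = 59.4885518 − 58.9332 = 0.5553518 u
Binding energy = Δm·c² = 0.5553518 × 931.494 MeV/u = 517.307 MeV
Dividing by A = 59 gives 8.768 MeV per nucleon.

8.768 MeV/nucleon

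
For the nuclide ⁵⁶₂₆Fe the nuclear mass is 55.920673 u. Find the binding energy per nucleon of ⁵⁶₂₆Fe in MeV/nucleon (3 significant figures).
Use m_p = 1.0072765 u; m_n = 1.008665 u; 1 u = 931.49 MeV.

8.79 MeV/nucleon

Mass of separated nucleons = 26(1.0072765) + 30(1.008665) = 26.1891890 + 30.259950 = 56.4491390 u
Mass defect Δm = 56.4491390 − 55.920673 = 0.5284660 u
Binding energy = Δm·c² = 0.5284660 × 931.49 MeV/u = 492.261 MeV
Dividing by A = 56 gives 8.790 MeV per nucleon.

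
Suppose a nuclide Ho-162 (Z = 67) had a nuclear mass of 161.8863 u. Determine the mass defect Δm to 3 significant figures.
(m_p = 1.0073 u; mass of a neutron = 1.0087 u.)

1.43 u

With 67 protons and 95 neutrons (A = 162):
Total constituent mass: 67 × 1.0073 + 95 × 1.0087 = 163.3156 u
Δm = 163.3156 − 161.8863 = 1.4293 u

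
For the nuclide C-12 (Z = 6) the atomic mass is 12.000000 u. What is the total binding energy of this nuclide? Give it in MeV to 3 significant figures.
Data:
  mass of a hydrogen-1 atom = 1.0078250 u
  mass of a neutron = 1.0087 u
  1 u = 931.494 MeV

Mass of separated nucleons = 6(1.0078250) + 6(1.0087) = 6.0469500 + 6.0522 = 12.0991500 u
The mass defect is 12.0991500 − 12.000000 = 0.0991500 u.
Converting to energy: 0.0991500 u × 931.494 MeV/u = 92.3576 MeV

92.4 MeV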